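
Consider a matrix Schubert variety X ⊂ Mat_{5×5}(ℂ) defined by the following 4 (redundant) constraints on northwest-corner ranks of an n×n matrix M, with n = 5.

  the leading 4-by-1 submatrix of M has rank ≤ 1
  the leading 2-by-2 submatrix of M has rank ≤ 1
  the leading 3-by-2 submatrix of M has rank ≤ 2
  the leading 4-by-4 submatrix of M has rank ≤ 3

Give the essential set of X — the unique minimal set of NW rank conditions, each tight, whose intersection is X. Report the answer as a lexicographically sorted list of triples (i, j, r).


Computing R[i][j] = min implied NW-rank bound (n=5, 4 conditions):

  i=1: 1 | 1 | 1 | 1 | 1
  i=2: 1 | 1 | 2 | 2 | 2
  i=3: 1 | 2 | 3 | 3 | 3
  i=4: 1 | 2 | 3 | 3 | 4
  i=5: 1 | 2 | 3 | 4 | 5

the unique w with this rank table is (1, 3, 2, 5, 4).

Rothe diagram D(w) (2 cells), 2 SE-corners (essential conditions):

[(2, 2, 1), (4, 4, 3)]


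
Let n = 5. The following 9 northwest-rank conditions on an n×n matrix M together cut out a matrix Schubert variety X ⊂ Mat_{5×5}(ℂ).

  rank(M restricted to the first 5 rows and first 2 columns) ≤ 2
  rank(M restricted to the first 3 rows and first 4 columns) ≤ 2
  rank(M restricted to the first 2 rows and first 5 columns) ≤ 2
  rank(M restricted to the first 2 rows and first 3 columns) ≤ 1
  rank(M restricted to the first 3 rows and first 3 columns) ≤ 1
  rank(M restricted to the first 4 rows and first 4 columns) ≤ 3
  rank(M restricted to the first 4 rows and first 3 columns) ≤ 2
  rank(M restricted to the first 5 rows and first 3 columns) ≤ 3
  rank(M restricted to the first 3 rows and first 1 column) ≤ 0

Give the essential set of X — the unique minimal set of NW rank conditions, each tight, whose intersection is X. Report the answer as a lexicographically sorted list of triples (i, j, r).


Recovering R(i,j) via the rank-extension bound from the 9 conditions:

  row 1: 0  1  1  1  1
  row 2: 0  1  1  2  2
  row 3: 0  1  1  2  3
  row 4: 1  2  2  3  4
  row 5: 1  2  3  4  5

giving w = (2, 4, 5, 1, 3) via Δ²R.

D(w) has 5 cells with 2 SE-corners; essential set:

[(3, 1, 0), (3, 3, 1)]


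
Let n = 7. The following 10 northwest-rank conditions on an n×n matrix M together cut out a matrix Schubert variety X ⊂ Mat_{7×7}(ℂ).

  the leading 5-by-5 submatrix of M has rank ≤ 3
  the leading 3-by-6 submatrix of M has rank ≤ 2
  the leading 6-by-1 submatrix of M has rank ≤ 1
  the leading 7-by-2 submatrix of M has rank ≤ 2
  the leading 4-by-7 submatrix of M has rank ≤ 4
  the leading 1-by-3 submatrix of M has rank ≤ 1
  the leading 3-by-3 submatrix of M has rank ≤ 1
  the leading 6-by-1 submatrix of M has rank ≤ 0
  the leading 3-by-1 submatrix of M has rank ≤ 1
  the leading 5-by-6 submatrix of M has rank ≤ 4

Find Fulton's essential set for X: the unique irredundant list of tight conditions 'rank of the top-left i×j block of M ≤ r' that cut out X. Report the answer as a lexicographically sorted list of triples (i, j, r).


The tightest implied rank at each (i,j), from the 10 conditions:

  R[1]: 0 1 1 1 1 1 1
  R[2]: 0 1 1 2 2 2 2
  R[3]: 0 1 1 2 2 2 3
  R[4]: 0 1 2 3 3 3 4
  R[5]: 0 1 2 3 3 4 5
  R[6]: 0 1 2 3 4 5 6
  R[7]: 1 2 3 4 5 6 7

hence w(1..7) = (2, 4, 7, 3, 6, 5, 1).

Rothe diagram D(w) (11 cells), 4 SE-corners (essential conditions):

[(3, 3, 1), (3, 6, 2), (5, 5, 3), (6, 1, 0)]


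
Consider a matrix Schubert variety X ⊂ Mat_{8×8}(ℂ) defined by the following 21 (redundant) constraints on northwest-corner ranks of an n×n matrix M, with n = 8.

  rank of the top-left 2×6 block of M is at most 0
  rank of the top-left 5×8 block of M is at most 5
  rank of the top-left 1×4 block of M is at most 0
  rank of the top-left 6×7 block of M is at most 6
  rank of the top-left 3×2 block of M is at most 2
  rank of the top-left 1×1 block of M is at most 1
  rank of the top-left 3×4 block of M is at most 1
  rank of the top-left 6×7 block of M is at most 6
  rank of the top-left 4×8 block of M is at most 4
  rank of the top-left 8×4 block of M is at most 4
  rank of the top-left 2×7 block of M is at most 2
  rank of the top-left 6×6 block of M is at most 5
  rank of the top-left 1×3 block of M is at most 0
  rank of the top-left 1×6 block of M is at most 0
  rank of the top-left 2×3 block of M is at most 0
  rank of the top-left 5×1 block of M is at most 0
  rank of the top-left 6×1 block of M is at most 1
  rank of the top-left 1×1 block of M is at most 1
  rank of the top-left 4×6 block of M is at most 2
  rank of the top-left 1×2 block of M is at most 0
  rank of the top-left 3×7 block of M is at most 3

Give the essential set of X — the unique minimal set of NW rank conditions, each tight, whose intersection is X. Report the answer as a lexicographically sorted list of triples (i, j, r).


Computing R[i][j] = min implied NW-rank bound (n=8, 21 conditions):

  row 1: 0  0  0  0  0  0  1  1
  row 2: 0  0  0  0  0  0  1  2
  row 3: 0  1  1  1  1  1  2  3
  row 4: 0  1  2  2  2  2  3  4
  row 5: 0  1  2  3  3  3  4  5
  row 6: 1  2  3  4  4  4  5  6
  row 7: 1  2  3  4  5  5  6  7
  row 8: 1  2  3  4  5  6  7  8

second differences of R give the permutation w = (7, 8, 2, 3, 4, 1, 5, 6).

ℓ(w)=15; the 2 essential cells (i,j,r):

[(2, 6, 0), (5, 1, 0)]


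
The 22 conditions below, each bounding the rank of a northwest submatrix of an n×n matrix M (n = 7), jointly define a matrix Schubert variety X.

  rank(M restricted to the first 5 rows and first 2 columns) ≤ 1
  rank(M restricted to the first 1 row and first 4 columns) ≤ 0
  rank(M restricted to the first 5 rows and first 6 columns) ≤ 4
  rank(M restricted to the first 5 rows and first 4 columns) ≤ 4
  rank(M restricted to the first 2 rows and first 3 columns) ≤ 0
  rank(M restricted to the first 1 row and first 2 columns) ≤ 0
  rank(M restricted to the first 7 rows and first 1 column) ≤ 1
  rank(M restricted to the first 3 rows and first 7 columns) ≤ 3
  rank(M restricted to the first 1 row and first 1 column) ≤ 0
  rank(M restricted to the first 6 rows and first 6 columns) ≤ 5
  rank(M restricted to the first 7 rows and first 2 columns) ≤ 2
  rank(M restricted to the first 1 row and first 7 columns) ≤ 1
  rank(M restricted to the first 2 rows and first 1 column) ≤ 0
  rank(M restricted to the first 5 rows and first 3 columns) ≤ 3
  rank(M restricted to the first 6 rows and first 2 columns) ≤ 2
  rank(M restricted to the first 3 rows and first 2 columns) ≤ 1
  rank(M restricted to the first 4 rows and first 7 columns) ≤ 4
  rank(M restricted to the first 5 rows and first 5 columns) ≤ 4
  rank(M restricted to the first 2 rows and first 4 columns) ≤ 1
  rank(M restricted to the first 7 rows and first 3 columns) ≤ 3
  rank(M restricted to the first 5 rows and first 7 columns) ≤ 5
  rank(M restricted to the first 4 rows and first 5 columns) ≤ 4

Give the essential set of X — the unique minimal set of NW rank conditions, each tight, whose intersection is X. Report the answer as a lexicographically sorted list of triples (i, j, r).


Reconstructing r_w from the 22 given conditions:

  0, 0, 0, 0, 1, 1, 1
  0, 0, 0, 1, 2, 2, 2
  1, 1, 1, 2, 3, 3, 3
  1, 1, 2, 3, 4, 4, 4
  1, 1, 2, 3, 4, 4, 5
  1, 2, 3, 4, 5, 5, 6
  1, 2, 3, 4, 5, 6, 7

reading off 1-entries of Δ²R: w = (5, 4, 1, 3, 7, 2, 6).

4 SE-corners of the 10-cell Rothe diagram give Ess(w):

[(1, 4, 0), (2, 3, 0), (5, 2, 1), (5, 6, 4)]


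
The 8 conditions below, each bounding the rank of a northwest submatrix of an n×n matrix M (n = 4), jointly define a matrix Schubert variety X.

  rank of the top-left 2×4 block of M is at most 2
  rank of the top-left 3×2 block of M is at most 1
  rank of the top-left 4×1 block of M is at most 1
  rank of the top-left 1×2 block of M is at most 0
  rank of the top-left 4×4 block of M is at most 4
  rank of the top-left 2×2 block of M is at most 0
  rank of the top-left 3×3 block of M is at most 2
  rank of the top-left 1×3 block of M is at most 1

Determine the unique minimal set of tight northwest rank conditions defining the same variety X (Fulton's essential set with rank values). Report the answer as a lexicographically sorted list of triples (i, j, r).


Recovering R(i,j) via the rank-extension bound from the 8 conditions:

  row 1: 0 | 0 | 1 | 1
  row 2: 0 | 0 | 1 | 2
  row 3: 1 | 1 | 2 | 3
  row 4: 1 | 2 | 3 | 4

second differences of R give the permutation w = (3, 4, 1, 2).

ℓ(w)=4; the 1 essential cell (i,j,r):

[(2, 2, 0)]


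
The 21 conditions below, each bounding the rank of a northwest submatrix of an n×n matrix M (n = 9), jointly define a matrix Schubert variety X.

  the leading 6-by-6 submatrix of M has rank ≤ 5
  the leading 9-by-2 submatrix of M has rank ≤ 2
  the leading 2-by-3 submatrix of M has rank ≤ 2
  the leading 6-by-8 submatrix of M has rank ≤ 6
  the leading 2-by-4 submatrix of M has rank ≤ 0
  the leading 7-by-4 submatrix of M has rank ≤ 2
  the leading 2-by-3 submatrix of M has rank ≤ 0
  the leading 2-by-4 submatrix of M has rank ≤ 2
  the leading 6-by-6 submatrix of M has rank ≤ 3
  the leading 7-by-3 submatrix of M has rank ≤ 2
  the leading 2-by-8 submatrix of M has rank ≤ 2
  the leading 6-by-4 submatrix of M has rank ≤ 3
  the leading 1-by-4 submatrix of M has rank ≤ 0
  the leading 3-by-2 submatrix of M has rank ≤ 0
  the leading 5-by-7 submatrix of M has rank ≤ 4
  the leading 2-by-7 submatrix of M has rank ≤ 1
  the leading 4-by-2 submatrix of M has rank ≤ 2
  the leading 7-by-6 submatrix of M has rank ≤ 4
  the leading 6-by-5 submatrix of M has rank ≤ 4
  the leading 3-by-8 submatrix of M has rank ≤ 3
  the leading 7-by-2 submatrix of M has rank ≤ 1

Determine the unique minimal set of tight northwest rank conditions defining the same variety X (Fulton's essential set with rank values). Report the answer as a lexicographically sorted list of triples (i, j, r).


Rank table r_w(9×9) implied by the 21 constraints:

  row 1: 0 | 0 | 0 | 0 | 1 | 1 | 1 | 1 | 1
  row 2: 0 | 0 | 0 | 0 | 1 | 1 | 1 | 2 | 2
  row 3: 0 | 0 | 1 | 1 | 2 | 2 | 2 | 3 | 3
  row 4: 1 | 1 | 2 | 2 | 3 | 3 | 3 | 4 | 4
  row 5: 1 | 1 | 2 | 2 | 3 | 3 | 4 | 5 | 5
  row 6: 1 | 1 | 2 | 2 | 3 | 3 | 4 | 5 | 6
  row 7: 1 | 1 | 2 | 2 | 3 | 4 | 5 | 6 | 7
  row 8: 1 | 2 | 3 | 3 | 4 | 5 | 6 | 7 | 8
  row 9: 1 | 2 | 3 | 4 | 5 | 6 | 7 | 8 | 9

hence w(1..9) = (5, 8, 3, 1, 7, 9, 6, 2, 4).

|D(w)|=20, |Ess(w)|=6:

[(2, 4, 0), (2, 7, 1), (3, 2, 0), (6, 6, 3), (7, 2, 1), (7, 4, 2)]


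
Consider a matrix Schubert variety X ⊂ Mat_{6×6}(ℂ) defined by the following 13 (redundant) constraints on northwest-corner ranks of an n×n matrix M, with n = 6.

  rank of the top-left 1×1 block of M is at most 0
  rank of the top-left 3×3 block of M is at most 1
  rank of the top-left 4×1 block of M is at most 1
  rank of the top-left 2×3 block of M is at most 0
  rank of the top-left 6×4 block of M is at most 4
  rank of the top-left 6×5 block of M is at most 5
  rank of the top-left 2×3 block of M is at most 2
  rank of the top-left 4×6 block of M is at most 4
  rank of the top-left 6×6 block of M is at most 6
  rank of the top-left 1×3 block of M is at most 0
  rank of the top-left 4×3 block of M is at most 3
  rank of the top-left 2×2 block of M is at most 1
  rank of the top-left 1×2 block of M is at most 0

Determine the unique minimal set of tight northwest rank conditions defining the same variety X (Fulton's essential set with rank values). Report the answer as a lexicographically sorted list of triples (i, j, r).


The tightest implied rank at each (i,j), from the 13 conditions:

  0 0 0 1 1 1
  0 0 0 1 2 2
  1 1 1 2 3 3
  1 2 2 3 4 4
  1 2 3 4 5 5
  1 2 3 4 5 6

hence w(1..6) = (4, 5, 1, 2, 3, 6).

Rothe diagram D(w) (6 cells), 1 SE-corner (essential condition):

[(2, 3, 0)]


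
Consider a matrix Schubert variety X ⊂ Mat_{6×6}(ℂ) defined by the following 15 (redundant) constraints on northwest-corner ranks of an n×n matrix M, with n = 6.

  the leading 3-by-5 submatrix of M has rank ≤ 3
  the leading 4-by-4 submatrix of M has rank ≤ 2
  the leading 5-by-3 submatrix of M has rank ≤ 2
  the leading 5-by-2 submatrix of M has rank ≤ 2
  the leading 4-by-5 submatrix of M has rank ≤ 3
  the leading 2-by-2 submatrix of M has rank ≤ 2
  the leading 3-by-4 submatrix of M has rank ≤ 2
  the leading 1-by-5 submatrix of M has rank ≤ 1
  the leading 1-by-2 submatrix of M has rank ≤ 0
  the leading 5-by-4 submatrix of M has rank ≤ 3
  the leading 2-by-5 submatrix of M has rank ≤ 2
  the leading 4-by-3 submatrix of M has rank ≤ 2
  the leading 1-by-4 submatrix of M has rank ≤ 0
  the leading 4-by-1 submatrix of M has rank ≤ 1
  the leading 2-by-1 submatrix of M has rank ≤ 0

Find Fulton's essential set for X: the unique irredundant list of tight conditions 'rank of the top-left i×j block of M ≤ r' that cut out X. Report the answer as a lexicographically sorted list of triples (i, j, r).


The tightest implied rank at each (i,j), from the 15 conditions:

  R[1]: 0, 0, 0, 0, 1, 1
  R[2]: 0, 1, 1, 1, 2, 2
  R[3]: 1, 2, 2, 2, 3, 3
  R[4]: 1, 2, 2, 2, 3, 4
  R[5]: 1, 2, 2, 3, 4, 5
  R[6]: 1, 2, 3, 4, 5, 6

second differences of R give the permutation w = (5, 2, 1, 6, 4, 3).

4 SE-corners of the 8-cell Rothe diagram give Ess(w):

[(1, 4, 0), (2, 1, 0), (4, 4, 2), (5, 3, 2)]


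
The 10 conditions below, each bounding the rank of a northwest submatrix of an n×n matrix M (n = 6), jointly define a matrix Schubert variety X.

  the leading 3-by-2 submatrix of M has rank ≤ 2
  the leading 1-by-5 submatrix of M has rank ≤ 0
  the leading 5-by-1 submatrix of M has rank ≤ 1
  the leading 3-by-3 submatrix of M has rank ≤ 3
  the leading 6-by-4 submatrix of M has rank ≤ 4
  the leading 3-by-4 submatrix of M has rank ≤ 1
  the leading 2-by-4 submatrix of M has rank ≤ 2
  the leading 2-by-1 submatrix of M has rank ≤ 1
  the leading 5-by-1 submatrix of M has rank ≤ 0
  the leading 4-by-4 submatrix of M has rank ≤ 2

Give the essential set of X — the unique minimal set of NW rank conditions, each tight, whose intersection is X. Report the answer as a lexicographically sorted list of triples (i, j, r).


Propagating the 10 rank bounds to every northwest block:

  0 0 0 0 0 1
  0 1 1 1 1 2
  0 1 1 1 2 3
  0 1 2 2 3 4
  0 1 2 3 4 5
  1 2 3 4 5 6

second differences of R give the permutation w = (6, 2, 5, 3, 4, 1).

ℓ(w)=11; the 3 essential cells (i,j,r):

[(1, 5, 0), (3, 4, 1), (5, 1, 0)]


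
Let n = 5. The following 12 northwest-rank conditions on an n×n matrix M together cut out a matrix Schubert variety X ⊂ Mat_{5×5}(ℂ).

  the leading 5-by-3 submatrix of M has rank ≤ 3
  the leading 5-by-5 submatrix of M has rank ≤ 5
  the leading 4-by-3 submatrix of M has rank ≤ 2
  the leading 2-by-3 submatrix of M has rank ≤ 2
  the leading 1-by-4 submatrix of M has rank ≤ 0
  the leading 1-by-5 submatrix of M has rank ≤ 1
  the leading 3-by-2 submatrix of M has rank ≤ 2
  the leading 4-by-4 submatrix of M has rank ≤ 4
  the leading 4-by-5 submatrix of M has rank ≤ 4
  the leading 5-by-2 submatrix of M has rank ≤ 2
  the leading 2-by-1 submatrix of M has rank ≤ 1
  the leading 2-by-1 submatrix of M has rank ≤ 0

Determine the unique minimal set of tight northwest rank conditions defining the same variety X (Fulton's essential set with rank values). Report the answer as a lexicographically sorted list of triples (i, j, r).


Rank table r_w(5×5) implied by the 12 constraints:

  R[1]: 0, 0, 0, 0, 1
  R[2]: 0, 1, 1, 1, 2
  R[3]: 1, 2, 2, 2, 3
  R[4]: 1, 2, 2, 3, 4
  R[5]: 1, 2, 3, 4, 5

second differences of R give the permutation w = (5, 2, 1, 4, 3).

D(w) has 6 cells with 3 SE-corners; essential set:

[(1, 4, 0), (2, 1, 0), (4, 3, 2)]


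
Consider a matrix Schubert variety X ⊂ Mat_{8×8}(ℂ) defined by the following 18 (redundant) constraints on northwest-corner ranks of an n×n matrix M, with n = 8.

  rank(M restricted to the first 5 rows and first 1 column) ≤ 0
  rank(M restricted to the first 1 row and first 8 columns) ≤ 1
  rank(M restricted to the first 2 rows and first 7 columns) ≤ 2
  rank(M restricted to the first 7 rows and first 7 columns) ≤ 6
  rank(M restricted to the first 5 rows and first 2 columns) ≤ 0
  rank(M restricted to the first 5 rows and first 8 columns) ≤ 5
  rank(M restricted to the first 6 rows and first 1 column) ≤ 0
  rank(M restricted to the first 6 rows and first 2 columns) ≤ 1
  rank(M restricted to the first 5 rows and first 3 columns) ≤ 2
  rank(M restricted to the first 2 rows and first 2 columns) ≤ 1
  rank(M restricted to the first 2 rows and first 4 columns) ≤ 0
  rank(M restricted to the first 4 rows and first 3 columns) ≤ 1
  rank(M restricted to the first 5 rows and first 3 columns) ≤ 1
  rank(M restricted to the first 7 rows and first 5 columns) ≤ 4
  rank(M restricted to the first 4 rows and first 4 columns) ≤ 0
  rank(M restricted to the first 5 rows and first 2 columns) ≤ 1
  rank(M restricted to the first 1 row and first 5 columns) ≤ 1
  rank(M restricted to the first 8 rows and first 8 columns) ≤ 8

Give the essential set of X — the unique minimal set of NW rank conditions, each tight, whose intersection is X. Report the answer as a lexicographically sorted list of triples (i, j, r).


The tightest implied rank at each (i,j), from the 18 conditions:

  R[1]: 0, 0, 0, 0, 1, 1, 1, 1
  R[2]: 0, 0, 0, 0, 1, 2, 2, 2
  R[3]: 0, 0, 0, 0, 1, 2, 3, 3
  R[4]: 0, 0, 0, 0, 1, 2, 3, 4
  R[5]: 0, 0, 1, 1, 2, 3, 4, 5
  R[6]: 0, 1, 2, 2, 3, 4, 5, 6
  R[7]: 1, 2, 3, 3, 4, 5, 6, 7
  R[8]: 1, 2, 3, 4, 5, 6, 7, 8

hence w(1..8) = (5, 6, 7, 8, 3, 2, 1, 4).

D(w) has 19 cells with 3 SE-corners; essential set:

[(4, 4, 0), (5, 2, 0), (6, 1, 0)]


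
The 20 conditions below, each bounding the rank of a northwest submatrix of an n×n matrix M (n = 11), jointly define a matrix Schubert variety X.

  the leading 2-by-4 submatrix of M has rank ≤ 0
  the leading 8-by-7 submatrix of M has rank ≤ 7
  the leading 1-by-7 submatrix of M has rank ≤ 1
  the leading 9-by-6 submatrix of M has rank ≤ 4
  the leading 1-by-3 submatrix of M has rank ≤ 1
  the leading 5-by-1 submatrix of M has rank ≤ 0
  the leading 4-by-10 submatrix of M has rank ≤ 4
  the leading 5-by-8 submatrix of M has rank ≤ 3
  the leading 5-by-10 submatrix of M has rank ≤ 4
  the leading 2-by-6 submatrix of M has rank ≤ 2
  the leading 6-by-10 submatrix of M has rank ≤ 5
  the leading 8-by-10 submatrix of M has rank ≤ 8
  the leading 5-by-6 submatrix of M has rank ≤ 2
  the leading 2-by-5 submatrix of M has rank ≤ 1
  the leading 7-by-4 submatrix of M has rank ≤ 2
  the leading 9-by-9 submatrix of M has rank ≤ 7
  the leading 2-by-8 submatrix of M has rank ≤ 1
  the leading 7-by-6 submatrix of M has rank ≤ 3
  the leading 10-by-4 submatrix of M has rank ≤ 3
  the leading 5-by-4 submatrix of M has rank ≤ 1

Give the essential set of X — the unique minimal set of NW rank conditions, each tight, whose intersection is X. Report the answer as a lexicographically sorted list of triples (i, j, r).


Reconstructing r_w from the 20 given conditions:

  R[1]: 0 | 0 | 0 | 0 | 1 | 1 | 1 | 1 | 1 | 1 | 1
  R[2]: 0 | 0 | 0 | 0 | 1 | 1 | 1 | 1 | 2 | 2 | 2
  R[3]: 0 | 1 | 1 | 1 | 2 | 2 | 2 | 2 | 3 | 3 | 3
  R[4]: 0 | 1 | 1 | 1 | 2 | 2 | 3 | 3 | 4 | 4 | 4
  R[5]: 0 | 1 | 1 | 1 | 2 | 2 | 3 | 3 | 4 | 4 | 5
  R[6]: 1 | 2 | 2 | 2 | 3 | 3 | 4 | 4 | 5 | 5 | 6
  R[7]: 1 | 2 | 2 | 2 | 3 | 3 | 4 | 5 | 6 | 6 | 7
  R[8]: 1 | 2 | 3 | 3 | 4 | 4 | 5 | 6 | 7 | 7 | 8
  R[9]: 1 | 2 | 3 | 3 | 4 | 4 | 5 | 6 | 7 | 8 | 9
  R[10]: 1 | 2 | 3 | 3 | 4 | 5 | 6 | 7 | 8 | 9 | 10
  R[11]: 1 | 2 | 3 | 4 | 5 | 6 | 7 | 8 | 9 | 10 | 11

reading off 1-entries of Δ²R: w = (5, 9, 2, 7, 11, 1, 8, 3, 10, 6, 4).

|D(w)|=28, |Ess(w)|=11:

[(2, 4, 0), (2, 8, 1), (5, 1, 0), (5, 4, 1), (5, 6, 2), (5, 8, 3), (5, 10, 4), (7, 4, 2), (7, 6, 3), (9, 6, 4), (10, 4, 3)]


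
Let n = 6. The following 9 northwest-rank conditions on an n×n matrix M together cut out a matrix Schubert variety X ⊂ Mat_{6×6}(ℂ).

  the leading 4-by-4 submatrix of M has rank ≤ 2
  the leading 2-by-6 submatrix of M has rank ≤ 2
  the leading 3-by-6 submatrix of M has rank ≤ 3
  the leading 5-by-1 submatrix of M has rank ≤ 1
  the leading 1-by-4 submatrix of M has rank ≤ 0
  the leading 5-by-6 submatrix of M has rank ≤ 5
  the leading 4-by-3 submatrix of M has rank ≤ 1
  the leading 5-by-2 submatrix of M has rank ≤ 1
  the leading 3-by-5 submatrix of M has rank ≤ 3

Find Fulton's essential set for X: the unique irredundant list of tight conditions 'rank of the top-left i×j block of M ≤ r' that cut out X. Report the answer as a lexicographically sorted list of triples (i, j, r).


The tightest implied rank at each (i,j), from the 9 conditions:

  R[1]: 0, 0, 0, 0, 1, 1
  R[2]: 1, 1, 1, 1, 2, 2
  R[3]: 1, 1, 1, 2, 3, 3
  R[4]: 1, 1, 1, 2, 3, 4
  R[5]: 1, 1, 2, 3, 4, 5
  R[6]: 1, 2, 3, 4, 5, 6

reading off 1-entries of Δ²R: w = (5, 1, 4, 6, 3, 2).

3 SE-corners of the 9-cell Rothe diagram give Ess(w):

[(1, 4, 0), (4, 3, 1), (5, 2, 1)]


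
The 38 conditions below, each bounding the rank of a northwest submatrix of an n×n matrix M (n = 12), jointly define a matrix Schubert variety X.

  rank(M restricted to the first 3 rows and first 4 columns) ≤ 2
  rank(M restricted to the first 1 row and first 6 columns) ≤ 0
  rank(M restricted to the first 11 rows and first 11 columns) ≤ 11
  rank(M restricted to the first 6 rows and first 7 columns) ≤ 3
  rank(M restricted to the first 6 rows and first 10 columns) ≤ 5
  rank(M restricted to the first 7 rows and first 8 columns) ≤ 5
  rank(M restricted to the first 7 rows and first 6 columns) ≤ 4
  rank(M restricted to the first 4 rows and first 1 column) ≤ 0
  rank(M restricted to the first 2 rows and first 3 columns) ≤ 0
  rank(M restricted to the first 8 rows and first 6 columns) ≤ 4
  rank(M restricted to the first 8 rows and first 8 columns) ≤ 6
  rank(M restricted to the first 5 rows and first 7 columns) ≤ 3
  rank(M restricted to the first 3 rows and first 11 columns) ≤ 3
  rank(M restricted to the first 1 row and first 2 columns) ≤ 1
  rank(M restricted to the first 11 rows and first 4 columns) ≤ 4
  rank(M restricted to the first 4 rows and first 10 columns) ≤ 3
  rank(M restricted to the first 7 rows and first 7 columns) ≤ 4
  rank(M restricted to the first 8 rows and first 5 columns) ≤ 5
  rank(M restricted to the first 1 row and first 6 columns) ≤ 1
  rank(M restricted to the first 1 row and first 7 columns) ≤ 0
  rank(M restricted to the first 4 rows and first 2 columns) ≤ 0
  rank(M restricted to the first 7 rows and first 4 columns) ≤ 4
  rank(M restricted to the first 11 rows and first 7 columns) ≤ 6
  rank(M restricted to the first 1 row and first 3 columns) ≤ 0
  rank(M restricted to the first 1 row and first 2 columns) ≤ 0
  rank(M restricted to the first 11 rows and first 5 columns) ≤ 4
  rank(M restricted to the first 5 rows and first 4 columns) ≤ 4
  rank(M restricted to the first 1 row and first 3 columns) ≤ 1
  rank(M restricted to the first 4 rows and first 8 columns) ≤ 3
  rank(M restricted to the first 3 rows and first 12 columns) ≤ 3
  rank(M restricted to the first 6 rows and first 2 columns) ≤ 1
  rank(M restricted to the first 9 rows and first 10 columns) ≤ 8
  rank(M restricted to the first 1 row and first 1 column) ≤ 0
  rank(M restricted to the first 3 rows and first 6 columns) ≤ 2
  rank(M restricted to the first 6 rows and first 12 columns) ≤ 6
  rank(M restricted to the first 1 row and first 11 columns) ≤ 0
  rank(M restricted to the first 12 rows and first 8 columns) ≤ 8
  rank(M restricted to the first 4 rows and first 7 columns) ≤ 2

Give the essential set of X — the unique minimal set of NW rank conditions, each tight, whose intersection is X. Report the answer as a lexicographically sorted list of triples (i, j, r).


Reconstructing r_w from the 38 given conditions:

  row 1: 0 0 0 0 0 0 0 0 0 0 0 1
  row 2: 0 0 0 1 1 1 1 1 1 1 1 2
  row 3: 0 0 1 2 2 2 2 2 2 2 2 3
  row 4: 0 0 1 2 2 2 2 3 3 3 3 4
  row 5: 1 1 2 3 3 3 3 4 4 4 4 5
  row 6: 1 1 2 3 3 3 3 4 5 5 5 6
  row 7: 1 2 3 4 4 4 4 5 6 6 6 7
  row 8: 1 2 3 4 4 4 5 6 7 7 7 8
  row 9: 1 2 3 4 4 5 6 7 8 8 8 9
  row 10: 1 2 3 4 4 5 6 7 8 9 9 10
  row 11: 1 2 3 4 4 5 6 7 8 9 10 11
  row 12: 1 2 3 4 5 6 7 8 9 10 11 12

second differences of R give the permutation w = (12, 4, 3, 8, 1, 9, 2, 7, 6, 10, 11, 5).

|D(w)|=30, |Ess(w)|=8:

[(1, 11, 0), (2, 3, 0), (4, 2, 0), (4, 7, 2), (6, 2, 1), (6, 7, 3), (8, 6, 4), (11, 5, 4)]


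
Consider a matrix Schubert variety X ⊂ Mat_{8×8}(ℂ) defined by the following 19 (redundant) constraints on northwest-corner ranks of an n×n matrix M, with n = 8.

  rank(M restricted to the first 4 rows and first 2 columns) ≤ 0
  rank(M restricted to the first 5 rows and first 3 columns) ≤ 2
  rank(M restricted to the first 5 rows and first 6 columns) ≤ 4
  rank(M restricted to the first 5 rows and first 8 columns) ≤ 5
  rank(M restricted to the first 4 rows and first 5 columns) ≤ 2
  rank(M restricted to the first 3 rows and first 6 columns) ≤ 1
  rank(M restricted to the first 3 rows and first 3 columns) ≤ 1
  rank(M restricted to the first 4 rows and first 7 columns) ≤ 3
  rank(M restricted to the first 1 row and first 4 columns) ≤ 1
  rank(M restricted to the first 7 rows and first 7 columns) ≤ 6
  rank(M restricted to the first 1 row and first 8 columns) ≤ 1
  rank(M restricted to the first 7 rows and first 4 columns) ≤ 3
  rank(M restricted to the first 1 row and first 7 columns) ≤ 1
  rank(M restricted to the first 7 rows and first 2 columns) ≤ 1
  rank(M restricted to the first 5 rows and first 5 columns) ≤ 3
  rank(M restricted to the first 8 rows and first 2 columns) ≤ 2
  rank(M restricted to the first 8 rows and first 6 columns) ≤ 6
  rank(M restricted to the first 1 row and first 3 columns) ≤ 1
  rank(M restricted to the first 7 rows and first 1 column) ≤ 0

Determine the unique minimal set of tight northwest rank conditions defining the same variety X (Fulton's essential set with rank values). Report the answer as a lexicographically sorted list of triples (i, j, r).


Computing R[i][j] = min implied NW-rank bound (n=8, 19 conditions):

  0 0 1 1 1 1 1 1
  0 0 1 1 1 1 2 2
  0 0 1 1 1 1 2 3
  0 0 1 2 2 2 3 4
  0 1 2 3 3 3 4 5
  0 1 2 3 4 4 5 6
  0 1 2 3 4 5 6 7
  1 2 3 4 5 6 7 8

the unique w with this rank table is (3, 7, 8, 4, 2, 5, 6, 1).

|D(w)|=17, |Ess(w)|=3:

[(3, 6, 1), (4, 2, 0), (7, 1, 0)]


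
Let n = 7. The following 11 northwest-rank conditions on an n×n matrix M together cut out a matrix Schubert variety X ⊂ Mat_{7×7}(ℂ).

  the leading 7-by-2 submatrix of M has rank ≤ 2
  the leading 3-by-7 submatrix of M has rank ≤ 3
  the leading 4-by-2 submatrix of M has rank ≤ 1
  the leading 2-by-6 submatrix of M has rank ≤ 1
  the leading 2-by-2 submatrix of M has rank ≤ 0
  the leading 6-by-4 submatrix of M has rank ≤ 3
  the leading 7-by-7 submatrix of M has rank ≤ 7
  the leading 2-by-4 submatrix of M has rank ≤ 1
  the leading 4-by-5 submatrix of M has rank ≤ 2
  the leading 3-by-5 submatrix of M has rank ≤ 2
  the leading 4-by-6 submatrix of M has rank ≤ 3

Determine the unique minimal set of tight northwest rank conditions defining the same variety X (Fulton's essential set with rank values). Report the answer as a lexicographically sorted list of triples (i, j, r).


Computing R[i][j] = min implied NW-rank bound (n=7, 11 conditions):

  row 1: 0, 0, 1, 1, 1, 1, 1
  row 2: 0, 0, 1, 1, 1, 1, 2
  row 3: 1, 1, 2, 2, 2, 2, 3
  row 4: 1, 1, 2, 2, 2, 3, 4
  row 5: 1, 2, 3, 3, 3, 4, 5
  row 6: 1, 2, 3, 3, 4, 5, 6
  row 7: 1, 2, 3, 4, 5, 6, 7

giving w = (3, 7, 1, 6, 2, 5, 4) via Δ²R.

5 SE-corners of the 11-cell Rothe diagram give Ess(w):

[(2, 2, 0), (2, 6, 1), (4, 2, 1), (4, 5, 2), (6, 4, 3)]


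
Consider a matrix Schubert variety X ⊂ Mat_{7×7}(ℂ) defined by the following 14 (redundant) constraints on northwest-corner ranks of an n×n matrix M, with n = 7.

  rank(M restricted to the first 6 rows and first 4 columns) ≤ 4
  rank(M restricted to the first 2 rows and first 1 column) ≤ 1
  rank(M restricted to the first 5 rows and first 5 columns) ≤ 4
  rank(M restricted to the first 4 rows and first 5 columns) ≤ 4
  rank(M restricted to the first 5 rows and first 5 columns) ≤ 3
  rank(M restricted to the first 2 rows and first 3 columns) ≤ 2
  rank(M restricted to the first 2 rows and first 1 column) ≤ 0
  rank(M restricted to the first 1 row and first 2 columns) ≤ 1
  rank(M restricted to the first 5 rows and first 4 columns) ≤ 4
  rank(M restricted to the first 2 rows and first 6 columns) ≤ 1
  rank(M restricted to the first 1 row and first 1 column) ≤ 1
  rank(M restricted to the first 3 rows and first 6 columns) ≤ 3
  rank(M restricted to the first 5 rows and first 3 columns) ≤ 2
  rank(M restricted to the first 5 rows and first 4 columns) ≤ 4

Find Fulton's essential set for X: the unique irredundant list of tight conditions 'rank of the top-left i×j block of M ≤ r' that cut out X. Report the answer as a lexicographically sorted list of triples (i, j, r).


Rank table r_w(7×7) implied by the 14 constraints:

  R[1]: 0 | 1 | 1 | 1 | 1 | 1 | 1
  R[2]: 0 | 1 | 1 | 1 | 1 | 1 | 2
  R[3]: 1 | 2 | 2 | 2 | 2 | 2 | 3
  R[4]: 1 | 2 | 2 | 3 | 3 | 3 | 4
  R[5]: 1 | 2 | 2 | 3 | 3 | 4 | 5
  R[6]: 1 | 2 | 3 | 4 | 4 | 5 | 6
  R[7]: 1 | 2 | 3 | 4 | 5 | 6 | 7

giving w = (2, 7, 1, 4, 6, 3, 5) via Δ²R.

Rothe diagram D(w) (9 cells), 4 SE-corners (essential conditions):

[(2, 1, 0), (2, 6, 1), (5, 3, 2), (5, 5, 3)]


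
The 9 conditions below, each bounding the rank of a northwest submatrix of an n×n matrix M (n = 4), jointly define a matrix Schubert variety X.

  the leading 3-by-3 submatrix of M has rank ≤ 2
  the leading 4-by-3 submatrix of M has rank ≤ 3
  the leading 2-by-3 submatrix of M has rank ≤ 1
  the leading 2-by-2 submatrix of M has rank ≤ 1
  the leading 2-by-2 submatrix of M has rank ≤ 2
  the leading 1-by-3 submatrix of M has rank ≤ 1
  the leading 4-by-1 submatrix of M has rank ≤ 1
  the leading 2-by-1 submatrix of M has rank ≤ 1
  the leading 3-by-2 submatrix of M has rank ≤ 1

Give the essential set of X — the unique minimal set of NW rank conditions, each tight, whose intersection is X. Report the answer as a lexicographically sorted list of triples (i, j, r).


Computing R[i][j] = min implied NW-rank bound (n=4, 9 conditions):

  row 1: 1 | 1 | 1 | 1
  row 2: 1 | 1 | 1 | 2
  row 3: 1 | 1 | 2 | 3
  row 4: 1 | 2 | 3 | 4

so w = (1, 4, 3, 2).

ℓ(w)=3; the 2 essential cells (i,j,r):

[(2, 3, 1), (3, 2, 1)]


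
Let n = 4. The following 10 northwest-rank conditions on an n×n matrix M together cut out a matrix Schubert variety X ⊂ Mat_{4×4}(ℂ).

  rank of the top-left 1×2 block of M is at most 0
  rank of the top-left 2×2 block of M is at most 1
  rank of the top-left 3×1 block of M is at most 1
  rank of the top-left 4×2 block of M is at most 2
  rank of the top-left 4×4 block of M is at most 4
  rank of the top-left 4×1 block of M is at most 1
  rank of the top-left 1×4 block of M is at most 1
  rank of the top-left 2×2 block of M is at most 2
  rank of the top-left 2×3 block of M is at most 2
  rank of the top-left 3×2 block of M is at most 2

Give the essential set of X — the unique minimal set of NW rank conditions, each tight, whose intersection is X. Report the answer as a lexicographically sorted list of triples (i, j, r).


Rank table r_w(4×4) implied by the 10 constraints:

  R[1]: 0  0  1  1
  R[2]: 1  1  2  2
  R[3]: 1  2  3  3
  R[4]: 1  2  3  4

the unique w with this rank table is (3, 1, 2, 4).

ℓ(w)=2; the 1 essential cell (i,j,r):

[(1, 2, 0)]


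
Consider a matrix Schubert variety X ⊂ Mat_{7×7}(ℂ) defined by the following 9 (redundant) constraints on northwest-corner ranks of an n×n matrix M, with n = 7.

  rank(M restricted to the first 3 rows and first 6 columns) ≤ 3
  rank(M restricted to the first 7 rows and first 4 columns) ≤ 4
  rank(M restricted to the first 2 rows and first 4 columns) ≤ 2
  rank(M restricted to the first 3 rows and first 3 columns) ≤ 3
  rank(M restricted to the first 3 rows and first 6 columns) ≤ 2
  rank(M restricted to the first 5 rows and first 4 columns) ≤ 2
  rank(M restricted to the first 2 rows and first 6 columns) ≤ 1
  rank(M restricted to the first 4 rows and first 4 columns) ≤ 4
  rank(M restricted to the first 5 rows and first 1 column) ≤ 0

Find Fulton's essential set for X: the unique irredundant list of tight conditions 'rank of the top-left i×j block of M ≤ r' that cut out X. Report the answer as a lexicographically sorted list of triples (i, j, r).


The tightest implied rank at each (i,j), from the 9 conditions:

  i=1: 0  1  1  1  1  1  1
  i=2: 0  1  1  1  1  1  2
  i=3: 0  1  2  2  2  2  3
  i=4: 0  1  2  2  3  3  4
  i=5: 0  1  2  2  3  4  5
  i=6: 1  2  3  3  4  5  6
  i=7: 1  2  3  4  5  6  7

the unique w with this rank table is (2, 7, 3, 5, 6, 1, 4).

3 SE-corners of the 11-cell Rothe diagram give Ess(w):

[(2, 6, 1), (5, 1, 0), (5, 4, 2)]


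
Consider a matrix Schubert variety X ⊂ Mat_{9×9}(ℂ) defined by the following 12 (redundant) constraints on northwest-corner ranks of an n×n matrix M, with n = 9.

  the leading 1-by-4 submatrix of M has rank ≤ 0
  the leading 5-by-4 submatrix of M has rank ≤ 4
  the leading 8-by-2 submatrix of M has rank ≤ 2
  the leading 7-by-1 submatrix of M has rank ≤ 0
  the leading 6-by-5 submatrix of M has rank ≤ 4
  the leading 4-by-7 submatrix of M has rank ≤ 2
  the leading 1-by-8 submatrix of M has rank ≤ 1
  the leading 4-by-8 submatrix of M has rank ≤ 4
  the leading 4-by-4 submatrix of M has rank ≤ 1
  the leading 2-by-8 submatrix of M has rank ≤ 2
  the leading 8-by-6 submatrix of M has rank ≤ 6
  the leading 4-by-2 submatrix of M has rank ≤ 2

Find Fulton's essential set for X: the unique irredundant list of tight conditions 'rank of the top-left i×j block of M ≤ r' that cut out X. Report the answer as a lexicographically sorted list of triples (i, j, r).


The tightest implied rank at each (i,j), from the 12 conditions:

  0  0  0  0  1  1  1  1  1
  0  1  1  1  2  2  2  2  2
  0  1  1  1  2  2  2  3  3
  0  1  1  1  2  2  2  3  4
  0  1  2  2  3  3  3  4  5
  0  1  2  3  4  4  4  5  6
  0  1  2  3  4  5  5  6  7
  1  2  3  4  5  6  6  7  8
  1  2  3  4  5  6  7  8  9

the unique w with this rank table is (5, 2, 8, 9, 3, 4, 6, 1, 7).

D(w) has 18 cells with 4 SE-corners; essential set:

[(1, 4, 0), (4, 4, 1), (4, 7, 2), (7, 1, 0)]


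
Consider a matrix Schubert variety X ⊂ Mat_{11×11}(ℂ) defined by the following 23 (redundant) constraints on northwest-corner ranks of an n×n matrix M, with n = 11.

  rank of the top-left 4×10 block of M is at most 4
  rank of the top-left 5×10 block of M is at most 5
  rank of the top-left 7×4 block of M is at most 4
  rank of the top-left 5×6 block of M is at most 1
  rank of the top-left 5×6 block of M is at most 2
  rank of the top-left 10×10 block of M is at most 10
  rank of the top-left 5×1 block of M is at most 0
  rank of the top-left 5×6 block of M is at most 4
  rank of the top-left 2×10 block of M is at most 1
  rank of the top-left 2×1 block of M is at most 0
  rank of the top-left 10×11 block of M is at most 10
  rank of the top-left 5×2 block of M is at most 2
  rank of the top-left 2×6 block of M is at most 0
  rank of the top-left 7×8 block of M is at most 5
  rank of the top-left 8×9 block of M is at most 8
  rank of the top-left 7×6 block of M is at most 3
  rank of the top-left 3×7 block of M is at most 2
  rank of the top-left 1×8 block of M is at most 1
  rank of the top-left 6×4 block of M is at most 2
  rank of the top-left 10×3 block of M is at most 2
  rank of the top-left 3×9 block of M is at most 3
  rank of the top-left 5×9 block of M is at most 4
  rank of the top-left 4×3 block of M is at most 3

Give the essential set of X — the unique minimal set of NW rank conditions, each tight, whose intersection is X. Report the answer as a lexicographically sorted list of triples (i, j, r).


Computing R[i][j] = min implied NW-rank bound (n=11, 23 conditions):

  i=1: 0  0  0  0  0  0  1  1  1  1  1
  i=2: 0  0  0  0  0  0  1  1  1  1  2
  i=3: 0  1  1  1  1  1  2  2  2  2  3
  i=4: 0  1  1  1  1  1  2  3  3  3  4
  i=5: 0  1  1  1  1  1  2  3  4  4  5
  i=6: 1  2  2  2  2  2  3  4  5  5  6
  i=7: 1  2  2  3  3  3  4  5  6  6  7
  i=8: 1  2  2  3  4  4  5  6  7  7  8
  i=9: 1  2  2  3  4  5  6  7  8  8  9
  i=10: 1  2  2  3  4  5  6  7  8  9  10
  i=11: 1  2  3  4  5  6  7  8  9  10  11

reading off 1-entries of Δ²R: w = (7, 11, 2, 8, 9, 1, 4, 5, 6, 10, 3).

Rothe diagram D(w) (30 cells), 5 SE-corners (essential conditions):

[(2, 6, 0), (2, 10, 1), (5, 1, 0), (5, 6, 1), (10, 3, 2)]


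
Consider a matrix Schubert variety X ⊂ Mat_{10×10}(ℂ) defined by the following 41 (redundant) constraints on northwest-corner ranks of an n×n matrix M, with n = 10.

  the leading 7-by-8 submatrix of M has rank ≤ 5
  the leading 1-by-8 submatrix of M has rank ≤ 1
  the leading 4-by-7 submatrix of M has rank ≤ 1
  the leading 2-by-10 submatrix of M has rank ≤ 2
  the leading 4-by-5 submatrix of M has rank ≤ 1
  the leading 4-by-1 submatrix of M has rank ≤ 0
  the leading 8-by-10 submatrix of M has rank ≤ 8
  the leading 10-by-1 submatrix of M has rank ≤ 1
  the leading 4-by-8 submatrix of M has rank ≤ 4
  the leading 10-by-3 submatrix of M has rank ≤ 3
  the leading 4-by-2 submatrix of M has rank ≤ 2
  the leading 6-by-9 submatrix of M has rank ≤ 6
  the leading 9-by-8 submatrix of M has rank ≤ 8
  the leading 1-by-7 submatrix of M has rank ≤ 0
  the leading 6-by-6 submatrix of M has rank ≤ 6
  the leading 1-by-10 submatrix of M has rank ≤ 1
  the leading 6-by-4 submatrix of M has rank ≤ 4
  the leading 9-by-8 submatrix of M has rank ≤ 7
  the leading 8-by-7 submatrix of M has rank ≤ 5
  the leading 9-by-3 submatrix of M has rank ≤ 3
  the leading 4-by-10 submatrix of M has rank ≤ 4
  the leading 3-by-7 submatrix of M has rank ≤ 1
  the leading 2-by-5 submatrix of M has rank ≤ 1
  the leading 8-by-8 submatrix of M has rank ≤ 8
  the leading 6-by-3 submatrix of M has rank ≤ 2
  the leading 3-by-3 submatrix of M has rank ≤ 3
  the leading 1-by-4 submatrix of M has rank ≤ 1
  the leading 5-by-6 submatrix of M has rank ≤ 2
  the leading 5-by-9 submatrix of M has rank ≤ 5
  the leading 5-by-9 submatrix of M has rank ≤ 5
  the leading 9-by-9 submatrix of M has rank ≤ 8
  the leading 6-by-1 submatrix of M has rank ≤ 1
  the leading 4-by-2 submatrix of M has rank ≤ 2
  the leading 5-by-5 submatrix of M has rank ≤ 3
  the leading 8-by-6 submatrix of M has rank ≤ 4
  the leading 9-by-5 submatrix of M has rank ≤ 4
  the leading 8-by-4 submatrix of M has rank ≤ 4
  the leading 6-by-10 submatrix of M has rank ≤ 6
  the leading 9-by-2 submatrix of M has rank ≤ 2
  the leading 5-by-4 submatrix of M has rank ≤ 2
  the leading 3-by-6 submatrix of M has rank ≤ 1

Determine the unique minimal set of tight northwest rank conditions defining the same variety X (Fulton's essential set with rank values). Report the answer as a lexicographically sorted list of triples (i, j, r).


The tightest implied rank at each (i,j), from the 41 conditions:

  R[1]: 0 0 0 0 0 0 0 1 1 1
  R[2]: 0 1 1 1 1 1 1 2 2 2
  R[3]: 0 1 1 1 1 1 1 2 3 3
  R[4]: 0 1 1 1 1 1 1 2 3 4
  R[5]: 1 2 2 2 2 2 2 3 4 5
  R[6]: 1 2 2 3 3 3 3 4 5 6
  R[7]: 1 2 3 4 4 4 4 5 6 7
  R[8]: 1 2 3 4 4 4 5 6 7 8
  R[9]: 1 2 3 4 4 5 6 7 8 9
  R[10]: 1 2 3 4 5 6 7 8 9 10

giving w = (8, 2, 9, 10, 1, 4, 3, 7, 6, 5) via Δ²R.

D(w) has 24 cells with 6 SE-corners; essential set:

[(1, 7, 0), (4, 1, 0), (4, 7, 1), (6, 3, 2), (8, 6, 4), (9, 5, 4)]


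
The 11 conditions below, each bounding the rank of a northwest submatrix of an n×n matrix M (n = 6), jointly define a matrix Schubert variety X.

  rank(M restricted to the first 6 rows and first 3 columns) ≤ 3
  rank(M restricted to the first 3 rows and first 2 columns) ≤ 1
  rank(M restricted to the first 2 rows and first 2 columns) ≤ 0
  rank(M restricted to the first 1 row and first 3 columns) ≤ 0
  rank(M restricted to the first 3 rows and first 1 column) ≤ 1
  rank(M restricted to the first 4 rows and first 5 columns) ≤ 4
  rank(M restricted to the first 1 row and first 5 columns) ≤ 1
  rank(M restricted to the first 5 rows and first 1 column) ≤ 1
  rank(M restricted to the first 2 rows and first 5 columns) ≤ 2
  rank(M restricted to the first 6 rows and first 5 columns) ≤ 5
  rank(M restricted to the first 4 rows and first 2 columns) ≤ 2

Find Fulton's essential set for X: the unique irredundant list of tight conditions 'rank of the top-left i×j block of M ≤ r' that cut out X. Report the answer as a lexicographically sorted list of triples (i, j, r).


The tightest implied rank at each (i,j), from the 11 conditions:

  i=1: 0 | 0 | 0 | 1 | 1 | 1
  i=2: 0 | 0 | 1 | 2 | 2 | 2
  i=3: 1 | 1 | 2 | 3 | 3 | 3
  i=4: 1 | 2 | 3 | 4 | 4 | 4
  i=5: 1 | 2 | 3 | 4 | 5 | 5
  i=6: 1 | 2 | 3 | 4 | 5 | 6

the unique w with this rank table is (4, 3, 1, 2, 5, 6).

ℓ(w)=5; the 2 essential cells (i,j,r):

[(1, 3, 0), (2, 2, 0)]
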